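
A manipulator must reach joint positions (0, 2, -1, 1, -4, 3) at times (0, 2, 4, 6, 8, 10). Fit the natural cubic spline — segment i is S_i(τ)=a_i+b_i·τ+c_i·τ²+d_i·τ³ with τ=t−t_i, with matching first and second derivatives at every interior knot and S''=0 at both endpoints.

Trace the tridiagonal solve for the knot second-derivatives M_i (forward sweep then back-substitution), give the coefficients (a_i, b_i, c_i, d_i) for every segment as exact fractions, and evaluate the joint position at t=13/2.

Δ: Δ0=1, Δ1=-3/2, Δ2=1, Δ3=-5/2, Δ4=7/2
row 1: diag=8, rhs=-15; c'=1/4, d'=-15/8
row 2: denom=8−2·1/4=15/2; d'=(15−2·-15/8)/(15/2)=5/2
row 3: denom=8−2·4/15=112/15; d'=(-21−2·5/2)/(112/15)=-195/56
row 4: denom=8−2·15/56=209/28; d'=(36−2·-195/56)/(209/28)=1203/209
back: M4=1203/209
back: M3=-195/56−15/56·1203/209=-1050/209
back: M2=5/2−4/15·-1050/209=1605/418
back: M1=-15/8−1/4·1605/418=-1185/418
M: M0=0, M1=-1185/418, M2=1605/418, M3=-1050/209, M4=1203/209, M5=0
seg 0: a=0, c=M0/2=0, d=(M1−M0)/(6·2)=-395/1672, b=Δ0−h0·(2M0+M1)/6=813/418
seg 1: a=2, c=M1/2=-1185/836, d=(M2−M1)/(6·2)=465/836, b=Δ1−h1·(2M1+M2)/6=-186/209
seg 2: a=-1, c=M2/2=1605/836, d=(M3−M2)/(6·2)=-65/88, b=Δ2−h2·(2M2+M3)/6=24/209
seg 3: a=1, c=M3/2=-525/209, d=(M4−M3)/(6·2)=751/836, b=Δ3−h3·(2M3+M4)/6=-447/418
seg 4: a=-4, c=M4/2=1203/418, d=(M5−M4)/(6·2)=-401/836, b=Δ4−h4·(2M4+M5)/6=-141/418
t_q=13/2 → seg 3, τ=1/2; S=1+-447/418·τ+-525/209·τ²+751/836·τ³=-337/6688

  seg 0: a=0 b=813/418 c=0 d=-395/1672
  seg 1: a=2 b=-186/209 c=-1185/836 d=465/836
  seg 2: a=-1 b=24/209 c=1605/836 d=-65/88
  seg 3: a=1 b=-447/418 c=-525/209 d=751/836
  seg 4: a=-4 b=-141/418 c=1203/418 d=-401/836
S(13/2) = -337/6688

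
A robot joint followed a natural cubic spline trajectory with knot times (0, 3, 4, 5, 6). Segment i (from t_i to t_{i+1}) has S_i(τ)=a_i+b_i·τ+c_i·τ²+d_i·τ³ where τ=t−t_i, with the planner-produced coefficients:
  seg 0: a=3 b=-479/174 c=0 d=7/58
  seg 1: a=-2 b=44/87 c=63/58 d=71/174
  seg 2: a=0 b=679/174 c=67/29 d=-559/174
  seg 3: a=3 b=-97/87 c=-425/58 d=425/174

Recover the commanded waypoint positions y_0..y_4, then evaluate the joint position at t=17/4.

y_0 = S_0(0) = a_0 = 3
y_1 = S_1(0) = a_1 = -2
y_2 = S_2(0) = a_2 = 0
y_3 = S_3(0) = a_3 = 3
y_4 = S_3(1) = -3
t_q=17/4 is in segment 2 (τ=1/4); S_2(τ)=3971/3712

y_0=3 y_1=-2 y_2=0 y_3=3 y_4=-3
S(17/4) = 3971/3712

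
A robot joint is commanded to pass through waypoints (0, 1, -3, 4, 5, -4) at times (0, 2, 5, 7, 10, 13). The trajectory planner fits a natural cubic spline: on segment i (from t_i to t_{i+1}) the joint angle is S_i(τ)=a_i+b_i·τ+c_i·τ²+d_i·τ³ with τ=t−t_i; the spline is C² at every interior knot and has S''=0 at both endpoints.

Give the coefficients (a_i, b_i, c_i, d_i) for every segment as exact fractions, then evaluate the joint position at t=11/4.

  seg 0: a=0 b=8173/6414 c=0 d=-2483/12828
  seg 1: a=1 b=-6725/6414 c=-2483/2138 d=380/1069
  seg 2: a=-3 b=10141/6414 c=4357/2138 d=-6917/12828
  seg 3: a=4 b=20923/6414 c=-1280/1069 d=4255/57726
  seg 4: a=5 b=-6196/3207 c=-3425/6414 d=3425/57726
S(11/4) = -9909/34208

Δ: Δ0=1/2, Δ1=-4/3, Δ2=7/2, Δ3=1/3, Δ4=-3
row 1: diag=10, rhs=-11; c'=3/10, d'=-11/10
row 2: denom=10−3·3/10=91/10; d'=(29−3·-11/10)/(91/10)=323/91
row 3: denom=10−2·20/91=870/91; d'=(-19−2·323/91)/(870/91)=-475/174
row 4: denom=12−3·91/290=3207/290; d'=(-20−3·-475/174)/(3207/290)=-3425/3207
back: M4=-3425/3207
back: M3=-475/174−91/290·-3425/3207=-2560/1069
back: M2=323/91−20/91·-2560/1069=4357/1069
back: M1=-11/10−3/10·4357/1069=-2483/1069
M: M0=0, M1=-2483/1069, M2=4357/1069, M3=-2560/1069, M4=-3425/3207, M5=0
seg 0: a=0, c=M0/2=0, d=(M1−M0)/(6·2)=-2483/12828, b=Δ0−h0·(2M0+M1)/6=8173/6414
seg 1: a=1, c=M1/2=-2483/2138, d=(M2−M1)/(6·3)=380/1069, b=Δ1−h1·(2M1+M2)/6=-6725/6414
seg 2: a=-3, c=M2/2=4357/2138, d=(M3−M2)/(6·2)=-6917/12828, b=Δ2−h2·(2M2+M3)/6=10141/6414
seg 3: a=4, c=M3/2=-1280/1069, d=(M4−M3)/(6·3)=4255/57726, b=Δ3−h3·(2M3+M4)/6=20923/6414
seg 4: a=5, c=M4/2=-3425/6414, d=(M5−M4)/(6·3)=3425/57726, b=Δ4−h4·(2M4+M5)/6=-6196/3207
t_q=11/4 → seg 1, τ=3/4; S=1+-6725/6414·τ+-2483/2138·τ²+380/1069·τ³=-9909/34208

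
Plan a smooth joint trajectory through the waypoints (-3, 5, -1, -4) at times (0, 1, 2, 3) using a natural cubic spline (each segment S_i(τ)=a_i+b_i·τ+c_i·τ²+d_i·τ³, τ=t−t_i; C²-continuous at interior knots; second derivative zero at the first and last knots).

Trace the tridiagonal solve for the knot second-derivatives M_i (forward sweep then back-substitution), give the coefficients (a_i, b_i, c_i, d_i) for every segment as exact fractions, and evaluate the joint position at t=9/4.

  seg 0: a=-3 b=179/15 c=0 d=-59/15
  seg 1: a=5 b=2/15 c=-59/5 d=17/3
  seg 2: a=-1 b=-97/15 c=26/5 d=-26/15
S(9/4) = -371/160

Δ: Δ0=8, Δ1=-6, Δ2=-3
row 1: diag=4, rhs=-84; c'=1/4, d'=-21
row 2: denom=4−1·1/4=15/4; d'=(18−1·-21)/(15/4)=52/5
back: M2=52/5
back: M1=-21−1/4·52/5=-118/5
M: M0=0, M1=-118/5, M2=52/5, M3=0
seg 0: a=-3, c=M0/2=0, d=(M1−M0)/(6·1)=-59/15, b=Δ0−h0·(2M0+M1)/6=179/15
seg 1: a=5, c=M1/2=-59/5, d=(M2−M1)/(6·1)=17/3, b=Δ1−h1·(2M1+M2)/6=2/15
seg 2: a=-1, c=M2/2=26/5, d=(M3−M2)/(6·1)=-26/15, b=Δ2−h2·(2M2+M3)/6=-97/15
t_q=9/4 → seg 2, τ=1/4; S=-1+-97/15·τ+26/5·τ²+-26/15·τ³=-371/160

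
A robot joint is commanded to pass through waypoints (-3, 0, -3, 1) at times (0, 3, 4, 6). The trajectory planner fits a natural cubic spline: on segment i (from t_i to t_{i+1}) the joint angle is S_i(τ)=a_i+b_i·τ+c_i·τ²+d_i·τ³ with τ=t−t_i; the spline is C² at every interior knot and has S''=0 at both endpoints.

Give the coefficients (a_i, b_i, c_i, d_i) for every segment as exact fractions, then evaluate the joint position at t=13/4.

Δ: Δ0=1, Δ1=-3, Δ2=2
row 1: diag=8, rhs=-24; c'=1/8, d'=-3
row 2: denom=6−1·1/8=47/8; d'=(30−1·-3)/(47/8)=264/47
back: M2=264/47
back: M1=-3−1/8·264/47=-174/47
M: M0=0, M1=-174/47, M2=264/47, M3=0
seg 0: a=-3, c=M0/2=0, d=(M1−M0)/(6·3)=-29/141, b=Δ0−h0·(2M0+M1)/6=134/47
seg 1: a=0, c=M1/2=-87/47, d=(M2−M1)/(6·1)=73/47, b=Δ1−h1·(2M1+M2)/6=-127/47
seg 2: a=-3, c=M2/2=132/47, d=(M3−M2)/(6·2)=-22/47, b=Δ2−h2·(2M2+M3)/6=-82/47
t_q=13/4 → seg 1, τ=1/4; S=0+-127/47·τ+-87/47·τ²+73/47·τ³=-2307/3008

  seg 0: a=-3 b=134/47 c=0 d=-29/141
  seg 1: a=0 b=-127/47 c=-87/47 d=73/47
  seg 2: a=-3 b=-82/47 c=132/47 d=-22/47
S(13/4) = -2307/3008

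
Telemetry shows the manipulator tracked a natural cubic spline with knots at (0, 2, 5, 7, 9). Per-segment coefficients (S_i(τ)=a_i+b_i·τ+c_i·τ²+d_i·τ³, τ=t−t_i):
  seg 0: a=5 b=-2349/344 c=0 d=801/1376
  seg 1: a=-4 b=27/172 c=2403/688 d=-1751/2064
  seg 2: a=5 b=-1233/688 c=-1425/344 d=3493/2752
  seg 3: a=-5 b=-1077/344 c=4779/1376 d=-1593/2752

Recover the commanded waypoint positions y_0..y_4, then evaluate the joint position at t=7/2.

y_0=5 y_1=-4 y_2=5 y_3=-5 y_4=-2
S(7/2) = 6775/5504

y_0 = S_0(0) = a_0 = 5
y_1 = S_1(0) = a_1 = -4
y_2 = S_2(0) = a_2 = 5
y_3 = S_3(0) = a_3 = -5
y_4 = S_3(2) = -2
t_q=7/2 is in segment 1 (τ=3/2); S_1(τ)=6775/5504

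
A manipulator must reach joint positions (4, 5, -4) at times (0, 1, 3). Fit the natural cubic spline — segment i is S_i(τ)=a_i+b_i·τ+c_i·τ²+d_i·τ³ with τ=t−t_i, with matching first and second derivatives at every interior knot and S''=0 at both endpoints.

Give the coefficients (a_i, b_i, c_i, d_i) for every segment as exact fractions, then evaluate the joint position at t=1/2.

Δ: Δ0=1, Δ1=-9/2
row 1: diag=6, rhs=-33; c'=1/3, d'=-11/2
back: M1=-11/2
M: M0=0, M1=-11/2, M2=0
seg 0: a=4, c=M0/2=0, d=(M1−M0)/(6·1)=-11/12, b=Δ0−h0·(2M0+M1)/6=23/12
seg 1: a=5, c=M1/2=-11/4, d=(M2−M1)/(6·2)=11/24, b=Δ1−h1·(2M1+M2)/6=-5/6
t_q=1/2 → seg 0, τ=1/2; S=4+23/12·τ+0·τ²+-11/12·τ³=155/32

  seg 0: a=4 b=23/12 c=0 d=-11/12
  seg 1: a=5 b=-5/6 c=-11/4 d=11/24
S(1/2) = 155/32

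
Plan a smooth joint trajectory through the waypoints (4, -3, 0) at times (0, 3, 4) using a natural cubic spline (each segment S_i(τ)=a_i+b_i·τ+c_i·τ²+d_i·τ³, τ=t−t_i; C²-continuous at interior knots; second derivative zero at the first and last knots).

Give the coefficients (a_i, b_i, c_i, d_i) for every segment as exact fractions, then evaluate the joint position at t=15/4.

Δ: Δ0=-7/3, Δ1=3
row 1: diag=8, rhs=32; c'=1/8, d'=4
back: M1=4
M: M0=0, M1=4, M2=0
seg 0: a=4, c=M0/2=0, d=(M1−M0)/(6·3)=2/9, b=Δ0−h0·(2M0+M1)/6=-13/3
seg 1: a=-3, c=M1/2=2, d=(M2−M1)/(6·1)=-2/3, b=Δ1−h1·(2M1+M2)/6=5/3
t_q=15/4 → seg 1, τ=3/4; S=-3+5/3·τ+2·τ²+-2/3·τ³=-29/32

  seg 0: a=4 b=-13/3 c=0 d=2/9
  seg 1: a=-3 b=5/3 c=2 d=-2/3
S(15/4) = -29/32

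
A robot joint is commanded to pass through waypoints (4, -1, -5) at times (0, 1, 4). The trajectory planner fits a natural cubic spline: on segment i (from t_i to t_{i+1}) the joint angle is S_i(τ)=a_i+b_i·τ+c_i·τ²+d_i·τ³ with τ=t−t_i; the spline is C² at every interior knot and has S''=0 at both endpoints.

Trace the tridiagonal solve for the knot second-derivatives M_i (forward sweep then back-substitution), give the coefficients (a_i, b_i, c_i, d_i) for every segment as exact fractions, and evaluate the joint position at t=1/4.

  seg 0: a=4 b=-131/24 c=0 d=11/24
  seg 1: a=-1 b=-49/12 c=11/8 d=-11/72
S(1/4) = 1353/512

Δ: Δ0=-5, Δ1=-4/3
row 1: diag=8, rhs=22; c'=3/8, d'=11/4
back: M1=11/4
M: M0=0, M1=11/4, M2=0
seg 0: a=4, c=M0/2=0, d=(M1−M0)/(6·1)=11/24, b=Δ0−h0·(2M0+M1)/6=-131/24
seg 1: a=-1, c=M1/2=11/8, d=(M2−M1)/(6·3)=-11/72, b=Δ1−h1·(2M1+M2)/6=-49/12
t_q=1/4 → seg 0, τ=1/4; S=4+-131/24·τ+0·τ²+11/24·τ³=1353/512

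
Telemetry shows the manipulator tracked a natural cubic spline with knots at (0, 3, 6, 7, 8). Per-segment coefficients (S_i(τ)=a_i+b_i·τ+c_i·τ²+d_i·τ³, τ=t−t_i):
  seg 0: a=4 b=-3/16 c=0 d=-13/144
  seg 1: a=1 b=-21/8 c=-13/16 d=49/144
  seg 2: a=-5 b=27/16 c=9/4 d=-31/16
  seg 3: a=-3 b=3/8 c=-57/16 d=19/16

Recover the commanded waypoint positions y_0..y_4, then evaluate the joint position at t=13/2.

y_0=4 y_1=1 y_2=-5 y_3=-3 y_4=-5
S(13/2) = -491/128

y_0 = S_0(0) = a_0 = 4
y_1 = S_1(0) = a_1 = 1
y_2 = S_2(0) = a_2 = -5
y_3 = S_3(0) = a_3 = -3
y_4 = S_3(1) = -5
t_q=13/2 is in segment 2 (τ=1/2); S_2(τ)=-491/128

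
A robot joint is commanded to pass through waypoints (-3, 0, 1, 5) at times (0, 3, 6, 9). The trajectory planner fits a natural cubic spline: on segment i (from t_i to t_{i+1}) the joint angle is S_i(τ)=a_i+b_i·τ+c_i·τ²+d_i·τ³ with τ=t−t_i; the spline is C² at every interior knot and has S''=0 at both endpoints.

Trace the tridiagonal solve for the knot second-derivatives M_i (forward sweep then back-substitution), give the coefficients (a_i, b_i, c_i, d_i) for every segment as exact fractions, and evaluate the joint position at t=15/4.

  seg 0: a=-3 b=56/45 c=0 d=-11/405
  seg 1: a=0 b=23/45 c=-11/45 d=5/81
  seg 2: a=1 b=32/45 c=14/45 d=-14/405
S(15/4) = 87/320

Δ: Δ0=1, Δ1=1/3, Δ2=4/3
row 1: diag=12, rhs=-4; c'=1/4, d'=-1/3
row 2: denom=12−3·1/4=45/4; d'=(6−3·-1/3)/(45/4)=28/45
back: M2=28/45
back: M1=-1/3−1/4·28/45=-22/45
M: M0=0, M1=-22/45, M2=28/45, M3=0
seg 0: a=-3, c=M0/2=0, d=(M1−M0)/(6·3)=-11/405, b=Δ0−h0·(2M0+M1)/6=56/45
seg 1: a=0, c=M1/2=-11/45, d=(M2−M1)/(6·3)=5/81, b=Δ1−h1·(2M1+M2)/6=23/45
seg 2: a=1, c=M2/2=14/45, d=(M3−M2)/(6·3)=-14/405, b=Δ2−h2·(2M2+M3)/6=32/45
t_q=15/4 → seg 1, τ=3/4; S=0+23/45·τ+-11/45·τ²+5/81·τ³=87/320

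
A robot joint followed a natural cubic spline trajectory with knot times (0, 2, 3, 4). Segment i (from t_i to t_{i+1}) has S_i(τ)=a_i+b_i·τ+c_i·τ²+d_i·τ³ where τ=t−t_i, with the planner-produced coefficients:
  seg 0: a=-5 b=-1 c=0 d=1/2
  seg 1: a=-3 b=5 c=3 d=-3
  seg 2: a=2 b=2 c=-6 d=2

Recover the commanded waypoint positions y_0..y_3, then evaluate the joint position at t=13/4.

y_0=-5 y_1=-3 y_2=2 y_3=0
S(13/4) = 69/32

y_0 = S_0(0) = a_0 = -5
y_1 = S_1(0) = a_1 = -3
y_2 = S_2(0) = a_2 = 2
y_3 = S_2(1) = 0
t_q=13/4 is in segment 2 (τ=1/4); S_2(τ)=69/32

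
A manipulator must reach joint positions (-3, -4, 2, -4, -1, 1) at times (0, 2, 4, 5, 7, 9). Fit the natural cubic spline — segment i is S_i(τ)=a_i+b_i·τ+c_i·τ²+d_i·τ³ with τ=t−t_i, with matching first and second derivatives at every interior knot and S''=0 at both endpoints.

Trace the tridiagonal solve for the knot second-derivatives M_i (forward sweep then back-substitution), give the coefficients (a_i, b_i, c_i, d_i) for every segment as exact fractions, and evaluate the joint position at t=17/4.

  seg 0: a=-3 b=-1139/468 c=0 d=905/1872
  seg 1: a=-4 b=394/117 c=905/312 d=-2887/1872
  seg 2: a=2 b=-1655/468 c=-991/156 d=35/9
  seg 3: a=-4 b=-2141/468 c=829/156 d=-2131/1872
  seg 4: a=-1 b=707/234 c=-473/312 d=473/1872
S(17/4) = 973/1248

Δ: Δ0=-1/2, Δ1=3, Δ2=-6, Δ3=3/2, Δ4=1
row 1: diag=8, rhs=21; c'=1/4, d'=21/8
row 2: denom=6−2·1/4=11/2; d'=(-54−2·21/8)/(11/2)=-237/22
row 3: denom=6−1·2/11=64/11; d'=(45−1·-237/22)/(64/11)=1227/128
row 4: denom=8−2·11/32=117/16; d'=(-3−2·1227/128)/(117/16)=-473/156
back: M4=-473/156
back: M3=1227/128−11/32·-473/156=829/78
back: M2=-237/22−2/11·829/78=-991/78
back: M1=21/8−1/4·-991/78=905/156
M: M0=0, M1=905/156, M2=-991/78, M3=829/78, M4=-473/156, M5=0
seg 0: a=-3, c=M0/2=0, d=(M1−M0)/(6·2)=905/1872, b=Δ0−h0·(2M0+M1)/6=-1139/468
seg 1: a=-4, c=M1/2=905/312, d=(M2−M1)/(6·2)=-2887/1872, b=Δ1−h1·(2M1+M2)/6=394/117
seg 2: a=2, c=M2/2=-991/156, d=(M3−M2)/(6·1)=35/9, b=Δ2−h2·(2M2+M3)/6=-1655/468
seg 3: a=-4, c=M3/2=829/156, d=(M4−M3)/(6·2)=-2131/1872, b=Δ3−h3·(2M3+M4)/6=-2141/468
seg 4: a=-1, c=M4/2=-473/312, d=(M5−M4)/(6·2)=473/1872, b=Δ4−h4·(2M4+M5)/6=707/234
t_q=17/4 → seg 2, τ=1/4; S=2+-1655/468·τ+-991/156·τ²+35/9·τ³=973/1248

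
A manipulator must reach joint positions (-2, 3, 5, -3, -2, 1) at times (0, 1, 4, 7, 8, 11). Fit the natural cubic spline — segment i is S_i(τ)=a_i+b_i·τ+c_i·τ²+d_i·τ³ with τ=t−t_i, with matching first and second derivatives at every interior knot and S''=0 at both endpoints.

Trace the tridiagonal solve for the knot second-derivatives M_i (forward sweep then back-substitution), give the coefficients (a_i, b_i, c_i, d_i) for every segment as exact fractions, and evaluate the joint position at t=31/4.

  seg 0: a=-2 b=591/109 c=0 d=-46/109
  seg 1: a=3 b=453/109 c=-138/109 d=101/2943
  seg 2: a=5 b=-274/109 c=-313/327 d=889/2943
  seg 3: a=-3 b=-11/109 c=192/109 d=-72/109
  seg 4: a=-2 b=157/109 c=-24/109 d=8/327
S(31/4) = -2061/872

Δ: Δ0=5, Δ1=2/3, Δ2=-8/3, Δ3=1, Δ4=1
row 1: diag=8, rhs=-26; c'=3/8, d'=-13/4
row 2: denom=12−3·3/8=87/8; d'=(-20−3·-13/4)/(87/8)=-82/87
row 3: denom=8−3·8/29=208/29; d'=(22−3·-82/87)/(208/29)=45/13
row 4: denom=8−1·29/208=1635/208; d'=(0−1·45/13)/(1635/208)=-48/109
back: M4=-48/109
back: M3=45/13−29/208·-48/109=384/109
back: M2=-82/87−8/29·384/109=-626/327
back: M1=-13/4−3/8·-626/327=-276/109
M: M0=0, M1=-276/109, M2=-626/327, M3=384/109, M4=-48/109, M5=0
seg 0: a=-2, c=M0/2=0, d=(M1−M0)/(6·1)=-46/109, b=Δ0−h0·(2M0+M1)/6=591/109
seg 1: a=3, c=M1/2=-138/109, d=(M2−M1)/(6·3)=101/2943, b=Δ1−h1·(2M1+M2)/6=453/109
seg 2: a=5, c=M2/2=-313/327, d=(M3−M2)/(6·3)=889/2943, b=Δ2−h2·(2M2+M3)/6=-274/109
seg 3: a=-3, c=M3/2=192/109, d=(M4−M3)/(6·1)=-72/109, b=Δ3−h3·(2M3+M4)/6=-11/109
seg 4: a=-2, c=M4/2=-24/109, d=(M5−M4)/(6·3)=8/327, b=Δ4−h4·(2M4+M5)/6=157/109
t_q=31/4 → seg 3, τ=3/4; S=-3+-11/109·τ+192/109·τ²+-72/109·τ³=-2061/872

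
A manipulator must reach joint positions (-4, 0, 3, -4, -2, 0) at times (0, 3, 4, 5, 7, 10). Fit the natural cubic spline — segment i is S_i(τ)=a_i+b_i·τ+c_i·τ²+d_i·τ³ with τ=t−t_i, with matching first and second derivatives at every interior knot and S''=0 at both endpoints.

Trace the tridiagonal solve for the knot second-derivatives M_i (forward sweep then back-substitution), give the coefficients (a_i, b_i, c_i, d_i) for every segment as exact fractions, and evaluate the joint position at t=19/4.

  seg 0: a=-4 b=-98/207 c=0 d=374/1863
  seg 1: a=0 b=1024/207 c=374/207 d=-259/69
  seg 2: a=3 b=-559/207 c=-1957/207 d=1067/207
  seg 3: a=-4 b=-424/69 c=1244/207 d=-1009/828
  seg 4: a=-2 b=677/207 c=-539/414 d=539/3726
S(19/4) = -9577/4416

Δ: Δ0=4/3, Δ1=3, Δ2=-7, Δ3=1, Δ4=2/3
row 1: diag=8, rhs=10; c'=1/8, d'=5/4
row 2: denom=4−1·1/8=31/8; d'=(-60−1·5/4)/(31/8)=-490/31
row 3: denom=6−1·8/31=178/31; d'=(48−1·-490/31)/(178/31)=989/89
row 4: denom=10−2·31/89=828/89; d'=(-2−2·989/89)/(828/89)=-539/207
back: M4=-539/207
back: M3=989/89−31/89·-539/207=2488/207
back: M2=-490/31−8/31·2488/207=-3914/207
back: M1=5/4−1/8·-3914/207=748/207
M: M0=0, M1=748/207, M2=-3914/207, M3=2488/207, M4=-539/207, M5=0
seg 0: a=-4, c=M0/2=0, d=(M1−M0)/(6·3)=374/1863, b=Δ0−h0·(2M0+M1)/6=-98/207
seg 1: a=0, c=M1/2=374/207, d=(M2−M1)/(6·1)=-259/69, b=Δ1−h1·(2M1+M2)/6=1024/207
seg 2: a=3, c=M2/2=-1957/207, d=(M3−M2)/(6·1)=1067/207, b=Δ2−h2·(2M2+M3)/6=-559/207
seg 3: a=-4, c=M3/2=1244/207, d=(M4−M3)/(6·2)=-1009/828, b=Δ3−h3·(2M3+M4)/6=-424/69
seg 4: a=-2, c=M4/2=-539/414, d=(M5−M4)/(6·3)=539/3726, b=Δ4−h4·(2M4+M5)/6=677/207
t_q=19/4 → seg 2, τ=3/4; S=3+-559/207·τ+-1957/207·τ²+1067/207·τ³=-9577/4416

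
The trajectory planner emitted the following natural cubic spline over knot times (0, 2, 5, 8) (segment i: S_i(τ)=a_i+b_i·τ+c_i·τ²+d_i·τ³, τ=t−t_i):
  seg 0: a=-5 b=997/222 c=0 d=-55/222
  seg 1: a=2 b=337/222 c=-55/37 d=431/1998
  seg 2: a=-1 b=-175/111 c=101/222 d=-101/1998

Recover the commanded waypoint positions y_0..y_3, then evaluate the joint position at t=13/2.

y_0 = S_0(0) = a_0 = -5
y_1 = S_1(0) = a_1 = 2
y_2 = S_2(0) = a_2 = -1
y_3 = S_2(3) = -3
t_q=13/2 is in segment 2 (τ=3/2); S_2(τ)=-1487/592

y_0=-5 y_1=2 y_2=-1 y_3=-3
S(13/2) = -1487/592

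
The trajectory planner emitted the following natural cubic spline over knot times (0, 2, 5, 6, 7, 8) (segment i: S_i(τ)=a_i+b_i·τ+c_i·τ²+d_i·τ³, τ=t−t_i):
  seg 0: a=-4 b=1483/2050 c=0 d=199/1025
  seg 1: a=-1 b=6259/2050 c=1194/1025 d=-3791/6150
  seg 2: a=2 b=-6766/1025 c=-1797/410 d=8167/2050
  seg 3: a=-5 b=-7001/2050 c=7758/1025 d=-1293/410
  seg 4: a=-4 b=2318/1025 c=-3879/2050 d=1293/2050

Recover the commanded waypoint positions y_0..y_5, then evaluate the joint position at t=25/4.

y_0=-4 y_1=-1 y_2=2 y_3=-5 y_4=-4 y_5=-3
S(25/4) = -712417/131200

y_0 = S_0(0) = a_0 = -4
y_1 = S_1(0) = a_1 = -1
y_2 = S_2(0) = a_2 = 2
y_3 = S_3(0) = a_3 = -5
y_4 = S_4(0) = a_4 = -4
y_5 = S_4(1) = -3
t_q=25/4 is in segment 3 (τ=1/4); S_3(τ)=-712417/131200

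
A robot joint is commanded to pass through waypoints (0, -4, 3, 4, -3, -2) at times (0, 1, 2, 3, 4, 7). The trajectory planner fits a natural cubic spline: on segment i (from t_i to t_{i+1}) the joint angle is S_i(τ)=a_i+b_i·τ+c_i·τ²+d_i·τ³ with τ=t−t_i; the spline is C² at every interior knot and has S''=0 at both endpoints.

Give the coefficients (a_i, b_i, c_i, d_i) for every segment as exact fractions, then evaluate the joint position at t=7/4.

  seg 0: a=0 b=-9368/1299 c=0 d=4172/1299
  seg 1: a=-4 b=3148/1299 c=4172/433 d=-6571/1299
  seg 2: a=3 b=8467/1299 c=-2399/433 d=29/1299
  seg 3: a=4 b=-5840/1299 c=-2370/433 d=3857/1299
  seg 4: a=-3 b=-8489/1299 c=1487/433 d=-1487/3897
S(7/4) = 30573/27712

Δ: Δ0=-4, Δ1=7, Δ2=1, Δ3=-7, Δ4=1/3
row 1: diag=4, rhs=66; c'=1/4, d'=33/2
row 2: denom=4−1·1/4=15/4; d'=(-36−1·33/2)/(15/4)=-14
row 3: denom=4−1·4/15=56/15; d'=(-48−1·-14)/(56/15)=-255/28
row 4: denom=8−1·15/56=433/56; d'=(44−1·-255/28)/(433/56)=2974/433
back: M4=2974/433
back: M3=-255/28−15/56·2974/433=-4740/433
back: M2=-14−4/15·-4740/433=-4798/433
back: M1=33/2−1/4·-4798/433=8344/433
M: M0=0, M1=8344/433, M2=-4798/433, M3=-4740/433, M4=2974/433, M5=0
seg 0: a=0, c=M0/2=0, d=(M1−M0)/(6·1)=4172/1299, b=Δ0−h0·(2M0+M1)/6=-9368/1299
seg 1: a=-4, c=M1/2=4172/433, d=(M2−M1)/(6·1)=-6571/1299, b=Δ1−h1·(2M1+M2)/6=3148/1299
seg 2: a=3, c=M2/2=-2399/433, d=(M3−M2)/(6·1)=29/1299, b=Δ2−h2·(2M2+M3)/6=8467/1299
seg 3: a=4, c=M3/2=-2370/433, d=(M4−M3)/(6·1)=3857/1299, b=Δ3−h3·(2M3+M4)/6=-5840/1299
seg 4: a=-3, c=M4/2=1487/433, d=(M5−M4)/(6·3)=-1487/3897, b=Δ4−h4·(2M4+M5)/6=-8489/1299
t_q=7/4 → seg 1, τ=3/4; S=-4+3148/1299·τ+4172/433·τ²+-6571/1299·τ³=30573/27712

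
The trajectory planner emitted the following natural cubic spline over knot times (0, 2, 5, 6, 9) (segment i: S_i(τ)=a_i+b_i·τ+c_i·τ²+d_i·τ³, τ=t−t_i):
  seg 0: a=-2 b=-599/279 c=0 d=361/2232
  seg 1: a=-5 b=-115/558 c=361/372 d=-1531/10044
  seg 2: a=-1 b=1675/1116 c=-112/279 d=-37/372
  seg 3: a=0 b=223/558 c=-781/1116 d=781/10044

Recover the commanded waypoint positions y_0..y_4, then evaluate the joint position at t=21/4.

y_0 = S_0(0) = a_0 = -2
y_1 = S_1(0) = a_1 = -5
y_2 = S_2(0) = a_2 = -1
y_3 = S_3(0) = a_3 = 0
y_4 = S_3(3) = -3
t_q=21/4 is in segment 2 (τ=1/4); S_2(τ)=-15509/23808

y_0=-2 y_1=-5 y_2=-1 y_3=0 y_4=-3
S(21/4) = -15509/23808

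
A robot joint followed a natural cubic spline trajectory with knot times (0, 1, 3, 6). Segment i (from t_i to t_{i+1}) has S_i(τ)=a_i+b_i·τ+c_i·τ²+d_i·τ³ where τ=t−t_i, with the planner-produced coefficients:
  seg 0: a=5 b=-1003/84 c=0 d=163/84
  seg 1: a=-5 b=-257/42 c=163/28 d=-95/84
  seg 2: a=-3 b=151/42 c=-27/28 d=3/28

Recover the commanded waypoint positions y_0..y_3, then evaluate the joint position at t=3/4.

y_0 = S_0(0) = a_0 = 5
y_1 = S_1(0) = a_1 = -5
y_2 = S_2(0) = a_2 = -3
y_3 = S_2(3) = 2
t_q=3/4 is in segment 0 (τ=3/4); S_0(τ)=-803/256

y_0=5 y_1=-5 y_2=-3 y_3=2
S(3/4) = -803/256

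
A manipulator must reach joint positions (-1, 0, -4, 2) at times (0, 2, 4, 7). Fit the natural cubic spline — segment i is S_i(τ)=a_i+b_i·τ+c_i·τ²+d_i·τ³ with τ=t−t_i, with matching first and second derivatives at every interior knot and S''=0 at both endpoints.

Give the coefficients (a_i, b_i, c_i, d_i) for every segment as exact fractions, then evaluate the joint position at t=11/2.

Δ: Δ0=1/2, Δ1=-2, Δ2=2
row 1: diag=8, rhs=-15; c'=1/4, d'=-15/8
row 2: denom=10−2·1/4=19/2; d'=(24−2·-15/8)/(19/2)=111/38
back: M2=111/38
back: M1=-15/8−1/4·111/38=-99/38
M: M0=0, M1=-99/38, M2=111/38, M3=0
seg 0: a=-1, c=M0/2=0, d=(M1−M0)/(6·2)=-33/152, b=Δ0−h0·(2M0+M1)/6=26/19
seg 1: a=0, c=M1/2=-99/76, d=(M2−M1)/(6·2)=35/76, b=Δ1−h1·(2M1+M2)/6=-47/38
seg 2: a=-4, c=M2/2=111/76, d=(M3−M2)/(6·3)=-37/228, b=Δ2−h2·(2M2+M3)/6=-35/38
t_q=11/2 → seg 2, τ=3/2; S=-4+-35/38·τ+111/76·τ²+-37/228·τ³=-1607/608

  seg 0: a=-1 b=26/19 c=0 d=-33/152
  seg 1: a=0 b=-47/38 c=-99/76 d=35/76
  seg 2: a=-4 b=-35/38 c=111/76 d=-37/228
S(11/2) = -1607/608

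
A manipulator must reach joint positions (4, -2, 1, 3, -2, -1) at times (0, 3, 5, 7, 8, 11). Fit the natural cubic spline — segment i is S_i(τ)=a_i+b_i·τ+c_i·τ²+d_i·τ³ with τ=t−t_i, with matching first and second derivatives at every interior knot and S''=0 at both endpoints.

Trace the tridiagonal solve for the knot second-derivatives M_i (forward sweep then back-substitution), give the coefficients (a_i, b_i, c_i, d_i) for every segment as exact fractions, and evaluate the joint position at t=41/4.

Δ: Δ0=-2, Δ1=3/2, Δ2=1, Δ3=-5, Δ4=1/3
row 1: diag=10, rhs=21; c'=1/5, d'=21/10
row 2: denom=8−2·1/5=38/5; d'=(-3−2·21/10)/(38/5)=-18/19
row 3: denom=6−2·5/19=104/19; d'=(-36−2·-18/19)/(104/19)=-81/13
row 4: denom=8−1·19/104=813/104; d'=(32−1·-81/13)/(813/104)=3976/813
back: M4=3976/813
back: M3=-81/13−19/104·3976/813=-5792/813
back: M2=-18/19−5/19·-5792/813=754/813
back: M1=21/10−1/5·754/813=3113/1626
M: M0=0, M1=3113/1626, M2=754/813, M3=-5792/813, M4=3976/813, M5=0
seg 0: a=4, c=M0/2=0, d=(M1−M0)/(6·3)=3113/29268, b=Δ0−h0·(2M0+M1)/6=-9617/3252
seg 1: a=-2, c=M1/2=3113/3252, d=(M2−M1)/(6·2)=-535/6504, b=Δ1−h1·(2M1+M2)/6=-139/1626
seg 2: a=1, c=M2/2=377/813, d=(M3−M2)/(6·2)=-1091/1626, b=Δ2−h2·(2M2+M3)/6=747/271
seg 3: a=3, c=M3/2=-2896/813, d=(M4−M3)/(6·1)=1628/813, b=Δ3−h3·(2M3+M4)/6=-2797/813
seg 4: a=-2, c=M4/2=1988/813, d=(M5−M4)/(6·3)=-1988/7317, b=Δ4−h4·(2M4+M5)/6=-1235/271
t_q=41/4 → seg 4, τ=9/4; S=-2+-1235/271·τ+1988/813·τ²+-1988/7317·τ³=-12875/4336

  seg 0: a=4 b=-9617/3252 c=0 d=3113/29268
  seg 1: a=-2 b=-139/1626 c=3113/3252 d=-535/6504
  seg 2: a=1 b=747/271 c=377/813 d=-1091/1626
  seg 3: a=3 b=-2797/813 c=-2896/813 d=1628/813
  seg 4: a=-2 b=-1235/271 c=1988/813 d=-1988/7317
S(41/4) = -12875/4336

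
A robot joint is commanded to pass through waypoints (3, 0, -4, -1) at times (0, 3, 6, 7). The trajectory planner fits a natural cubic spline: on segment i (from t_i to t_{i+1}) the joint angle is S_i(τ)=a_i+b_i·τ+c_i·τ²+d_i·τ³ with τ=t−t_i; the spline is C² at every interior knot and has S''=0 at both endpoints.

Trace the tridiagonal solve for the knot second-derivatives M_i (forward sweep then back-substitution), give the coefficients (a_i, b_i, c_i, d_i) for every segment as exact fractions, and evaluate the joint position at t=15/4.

  seg 0: a=3 b=-40/87 c=0 d=-47/783
  seg 1: a=0 b=-181/87 c=-47/87 d=206/783
  seg 2: a=-4 b=155/87 c=53/29 d=-53/87
S(15/4) = -1627/928

Δ: Δ0=-1, Δ1=-4/3, Δ2=3
row 1: diag=12, rhs=-2; c'=1/4, d'=-1/6
row 2: denom=8−3·1/4=29/4; d'=(26−3·-1/6)/(29/4)=106/29
back: M2=106/29
back: M1=-1/6−1/4·106/29=-94/87
M: M0=0, M1=-94/87, M2=106/29, M3=0
seg 0: a=3, c=M0/2=0, d=(M1−M0)/(6·3)=-47/783, b=Δ0−h0·(2M0+M1)/6=-40/87
seg 1: a=0, c=M1/2=-47/87, d=(M2−M1)/(6·3)=206/783, b=Δ1−h1·(2M1+M2)/6=-181/87
seg 2: a=-4, c=M2/2=53/29, d=(M3−M2)/(6·1)=-53/87, b=Δ2−h2·(2M2+M3)/6=155/87
t_q=15/4 → seg 1, τ=3/4; S=0+-181/87·τ+-47/87·τ²+206/783·τ³=-1627/928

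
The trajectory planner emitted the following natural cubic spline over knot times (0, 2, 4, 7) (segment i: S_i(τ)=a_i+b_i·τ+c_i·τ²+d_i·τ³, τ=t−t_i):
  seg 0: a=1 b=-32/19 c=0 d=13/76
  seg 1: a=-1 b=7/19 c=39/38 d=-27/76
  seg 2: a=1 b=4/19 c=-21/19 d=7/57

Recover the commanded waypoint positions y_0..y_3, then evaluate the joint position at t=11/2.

y_0 = S_0(0) = a_0 = 1
y_1 = S_1(0) = a_1 = -1
y_2 = S_2(0) = a_2 = 1
y_3 = S_2(3) = -5
t_q=11/2 is in segment 2 (τ=3/2); S_2(τ)=-115/152

y_0=1 y_1=-1 y_2=1 y_3=-5
S(11/2) = -115/152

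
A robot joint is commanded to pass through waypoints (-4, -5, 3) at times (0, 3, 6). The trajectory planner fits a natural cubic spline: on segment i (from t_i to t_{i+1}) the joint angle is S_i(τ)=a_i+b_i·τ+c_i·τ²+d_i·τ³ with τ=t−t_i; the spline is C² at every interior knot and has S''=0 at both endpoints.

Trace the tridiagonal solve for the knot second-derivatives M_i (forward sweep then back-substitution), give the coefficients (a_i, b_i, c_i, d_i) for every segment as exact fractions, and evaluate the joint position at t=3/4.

  seg 0: a=-4 b=-13/12 c=0 d=1/12
  seg 1: a=-5 b=7/6 c=3/4 d=-1/12
S(3/4) = -1223/256

Δ: Δ0=-1/3, Δ1=8/3
row 1: diag=12, rhs=18; c'=1/4, d'=3/2
back: M1=3/2
M: M0=0, M1=3/2, M2=0
seg 0: a=-4, c=M0/2=0, d=(M1−M0)/(6·3)=1/12, b=Δ0−h0·(2M0+M1)/6=-13/12
seg 1: a=-5, c=M1/2=3/4, d=(M2−M1)/(6·3)=-1/12, b=Δ1−h1·(2M1+M2)/6=7/6
t_q=3/4 → seg 0, τ=3/4; S=-4+-13/12·τ+0·τ²+1/12·τ³=-1223/256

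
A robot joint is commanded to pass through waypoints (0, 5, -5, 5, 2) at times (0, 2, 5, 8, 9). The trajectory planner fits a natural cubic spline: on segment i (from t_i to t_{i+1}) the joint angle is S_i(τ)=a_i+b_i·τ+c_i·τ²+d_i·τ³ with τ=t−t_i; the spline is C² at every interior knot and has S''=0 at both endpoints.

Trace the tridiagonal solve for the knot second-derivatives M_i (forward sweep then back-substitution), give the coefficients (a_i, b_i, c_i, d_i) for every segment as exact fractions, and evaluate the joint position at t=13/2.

Δ: Δ0=5/2, Δ1=-10/3, Δ2=10/3, Δ3=-3
row 1: diag=10, rhs=-35; c'=3/10, d'=-7/2
row 2: denom=12−3·3/10=111/10; d'=(40−3·-7/2)/(111/10)=505/111
row 3: denom=8−3·10/37=266/37; d'=(-38−3·505/111)/(266/37)=-273/38
back: M3=-273/38
back: M2=505/111−10/37·-273/38=370/57
back: M1=-7/2−3/10·370/57=-207/38
M: M0=0, M1=-207/38, M2=370/57, M3=-273/38, M4=0
seg 0: a=0, c=M0/2=0, d=(M1−M0)/(6·2)=-69/152, b=Δ0−h0·(2M0+M1)/6=82/19
seg 1: a=5, c=M1/2=-207/76, d=(M2−M1)/(6·3)=1361/2052, b=Δ1−h1·(2M1+M2)/6=-43/38
seg 2: a=-5, c=M2/2=185/57, d=(M3−M2)/(6·3)=-1559/2052, b=Δ2−h2·(2M2+M3)/6=33/76
seg 3: a=5, c=M3/2=-273/76, d=(M4−M3)/(6·1)=91/76, b=Δ3−h3·(2M3+M4)/6=-23/38
t_q=13/2 → seg 2, τ=3/2; S=-5+33/76·τ+185/57·τ²+-1559/2052·τ³=237/608

  seg 0: a=0 b=82/19 c=0 d=-69/152
  seg 1: a=5 b=-43/38 c=-207/76 d=1361/2052
  seg 2: a=-5 b=33/76 c=185/57 d=-1559/2052
  seg 3: a=5 b=-23/38 c=-273/76 d=91/76
S(13/2) = 237/608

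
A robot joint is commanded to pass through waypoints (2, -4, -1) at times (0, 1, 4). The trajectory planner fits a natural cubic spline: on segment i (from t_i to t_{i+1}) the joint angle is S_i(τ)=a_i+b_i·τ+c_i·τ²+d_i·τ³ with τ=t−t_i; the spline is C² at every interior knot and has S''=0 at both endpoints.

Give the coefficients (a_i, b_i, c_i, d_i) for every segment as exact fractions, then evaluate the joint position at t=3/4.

  seg 0: a=2 b=-55/8 c=0 d=7/8
  seg 1: a=-4 b=-17/4 c=21/8 d=-7/24
S(3/4) = -1427/512

Δ: Δ0=-6, Δ1=1
row 1: diag=8, rhs=42; c'=3/8, d'=21/4
back: M1=21/4
M: M0=0, M1=21/4, M2=0
seg 0: a=2, c=M0/2=0, d=(M1−M0)/(6·1)=7/8, b=Δ0−h0·(2M0+M1)/6=-55/8
seg 1: a=-4, c=M1/2=21/8, d=(M2−M1)/(6·3)=-7/24, b=Δ1−h1·(2M1+M2)/6=-17/4
t_q=3/4 → seg 0, τ=3/4; S=2+-55/8·τ+0·τ²+7/8·τ³=-1427/512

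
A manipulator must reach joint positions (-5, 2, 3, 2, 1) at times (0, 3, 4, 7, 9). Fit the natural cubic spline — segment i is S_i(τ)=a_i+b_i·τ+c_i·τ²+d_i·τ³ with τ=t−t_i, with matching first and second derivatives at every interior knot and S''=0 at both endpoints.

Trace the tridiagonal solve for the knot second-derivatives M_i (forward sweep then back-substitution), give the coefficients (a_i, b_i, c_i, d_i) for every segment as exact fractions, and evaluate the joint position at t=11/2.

Δ: Δ0=7/3, Δ1=1, Δ2=-1/3, Δ3=-1/2
row 1: diag=8, rhs=-8; c'=1/8, d'=-1
row 2: denom=8−1·1/8=63/8; d'=(-8−1·-1)/(63/8)=-8/9
row 3: denom=10−3·8/21=62/7; d'=(-1−3·-8/9)/(62/7)=35/186
back: M3=35/186
back: M2=-8/9−8/21·35/186=-268/279
back: M1=-1−1/8·-268/279=-491/558
M: M0=0, M1=-491/558, M2=-268/279, M3=35/186, M4=0
seg 0: a=-5, c=M0/2=0, d=(M1−M0)/(6·3)=-491/10044, b=Δ0−h0·(2M0+M1)/6=3095/1116
seg 1: a=2, c=M1/2=-491/1116, d=(M2−M1)/(6·1)=-5/372, b=Δ1−h1·(2M1+M2)/6=811/558
seg 2: a=3, c=M2/2=-134/279, d=(M3−M2)/(6·3)=641/10044, b=Δ2−h2·(2M2+M3)/6=595/1116
seg 3: a=2, c=M3/2=35/372, d=(M4−M3)/(6·2)=-35/2232, b=Δ3−h3·(2M3+M4)/6=-349/558
t_q=11/2 → seg 2, τ=3/2; S=3+595/1116·τ+-134/279·τ²+641/10044·τ³=2911/992

  seg 0: a=-5 b=3095/1116 c=0 d=-491/10044
  seg 1: a=2 b=811/558 c=-491/1116 d=-5/372
  seg 2: a=3 b=595/1116 c=-134/279 d=641/10044
  seg 3: a=2 b=-349/558 c=35/372 d=-35/2232
S(11/2) = 2911/992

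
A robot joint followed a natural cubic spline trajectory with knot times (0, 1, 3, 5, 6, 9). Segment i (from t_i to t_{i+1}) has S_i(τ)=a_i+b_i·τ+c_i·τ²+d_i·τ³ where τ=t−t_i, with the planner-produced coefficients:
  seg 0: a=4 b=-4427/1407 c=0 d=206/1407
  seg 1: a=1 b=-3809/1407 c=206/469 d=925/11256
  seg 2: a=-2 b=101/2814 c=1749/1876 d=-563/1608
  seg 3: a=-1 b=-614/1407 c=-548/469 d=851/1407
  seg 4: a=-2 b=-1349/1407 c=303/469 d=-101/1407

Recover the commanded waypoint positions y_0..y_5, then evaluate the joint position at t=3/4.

y_0 = S_0(0) = a_0 = 4
y_1 = S_1(0) = a_1 = 1
y_2 = S_2(0) = a_2 = -2
y_3 = S_3(0) = a_3 = -1
y_4 = S_4(0) = a_4 = -2
y_5 = S_4(3) = -1
t_q=3/4 is in segment 0 (τ=3/4); S_0(τ)=3649/2144

y_0=4 y_1=1 y_2=-2 y_3=-1 y_4=-2 y_5=-1
S(3/4) = 3649/2144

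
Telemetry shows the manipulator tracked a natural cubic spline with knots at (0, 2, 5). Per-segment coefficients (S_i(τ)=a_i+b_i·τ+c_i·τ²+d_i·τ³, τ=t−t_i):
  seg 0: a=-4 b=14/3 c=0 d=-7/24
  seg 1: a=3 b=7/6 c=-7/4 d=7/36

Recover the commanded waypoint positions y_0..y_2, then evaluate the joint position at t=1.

y_0=-4 y_1=3 y_2=-4
S(1) = 3/8

y_0 = S_0(0) = a_0 = -4
y_1 = S_1(0) = a_1 = 3
y_2 = S_1(3) = -4
t_q=1 is in segment 0 (τ=1); S_0(τ)=3/8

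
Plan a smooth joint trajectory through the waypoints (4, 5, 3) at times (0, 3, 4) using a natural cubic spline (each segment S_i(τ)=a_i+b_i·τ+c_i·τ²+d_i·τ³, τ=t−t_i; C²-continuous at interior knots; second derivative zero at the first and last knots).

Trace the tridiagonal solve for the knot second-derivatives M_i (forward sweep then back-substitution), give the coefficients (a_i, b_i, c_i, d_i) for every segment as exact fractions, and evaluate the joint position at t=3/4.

Δ: Δ0=1/3, Δ1=-2
row 1: diag=8, rhs=-14; c'=1/8, d'=-7/4
back: M1=-7/4
M: M0=0, M1=-7/4, M2=0
seg 0: a=4, c=M0/2=0, d=(M1−M0)/(6·3)=-7/72, b=Δ0−h0·(2M0+M1)/6=29/24
seg 1: a=5, c=M1/2=-7/8, d=(M2−M1)/(6·1)=7/24, b=Δ1−h1·(2M1+M2)/6=-17/12
t_q=3/4 → seg 0, τ=3/4; S=4+29/24·τ+0·τ²+-7/72·τ³=2491/512

  seg 0: a=4 b=29/24 c=0 d=-7/72
  seg 1: a=5 b=-17/12 c=-7/8 d=7/24
S(3/4) = 2491/512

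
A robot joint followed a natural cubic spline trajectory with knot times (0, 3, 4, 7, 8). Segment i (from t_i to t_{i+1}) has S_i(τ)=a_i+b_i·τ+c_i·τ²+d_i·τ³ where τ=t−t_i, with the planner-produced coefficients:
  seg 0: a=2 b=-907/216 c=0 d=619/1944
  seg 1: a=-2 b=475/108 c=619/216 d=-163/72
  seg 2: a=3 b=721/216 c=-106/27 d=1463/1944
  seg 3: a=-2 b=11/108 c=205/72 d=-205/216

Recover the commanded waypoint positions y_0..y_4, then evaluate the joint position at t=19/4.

y_0 = S_0(0) = a_0 = 2
y_1 = S_1(0) = a_1 = -2
y_2 = S_2(0) = a_2 = 3
y_3 = S_3(0) = a_3 = -2
y_4 = S_3(1) = 0
t_q=19/4 is in segment 2 (τ=3/4); S_2(τ)=5549/1536

y_0=2 y_1=-2 y_2=3 y_3=-2 y_4=0
S(19/4) = 5549/1536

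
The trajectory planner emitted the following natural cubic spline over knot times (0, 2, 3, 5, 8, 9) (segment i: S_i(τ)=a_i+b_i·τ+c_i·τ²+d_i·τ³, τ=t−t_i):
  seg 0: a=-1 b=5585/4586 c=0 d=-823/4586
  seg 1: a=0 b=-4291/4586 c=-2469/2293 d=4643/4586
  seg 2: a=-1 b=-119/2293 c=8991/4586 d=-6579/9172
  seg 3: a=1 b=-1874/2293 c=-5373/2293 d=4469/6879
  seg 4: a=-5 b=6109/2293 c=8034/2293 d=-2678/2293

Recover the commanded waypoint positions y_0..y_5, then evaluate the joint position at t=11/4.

y_0 = S_0(0) = a_0 = -1
y_1 = S_1(0) = a_1 = 0
y_2 = S_2(0) = a_2 = -1
y_3 = S_3(0) = a_3 = 1
y_4 = S_4(0) = a_4 = -5
y_5 = S_4(1) = 0
t_q=11/4 is in segment 1 (τ=3/4); S_1(τ)=-258375/293504

y_0=-1 y_1=0 y_2=-1 y_3=1 y_4=-5 y_5=0
S(11/4) = -258375/293504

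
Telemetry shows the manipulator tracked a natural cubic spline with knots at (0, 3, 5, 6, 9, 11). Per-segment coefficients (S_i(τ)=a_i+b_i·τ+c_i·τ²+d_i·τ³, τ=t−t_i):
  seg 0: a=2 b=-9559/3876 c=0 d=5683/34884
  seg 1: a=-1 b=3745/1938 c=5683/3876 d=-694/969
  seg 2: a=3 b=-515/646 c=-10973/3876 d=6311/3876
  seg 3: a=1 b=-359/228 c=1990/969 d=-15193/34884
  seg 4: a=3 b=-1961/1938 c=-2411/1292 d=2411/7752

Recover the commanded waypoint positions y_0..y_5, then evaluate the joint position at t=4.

y_0 = S_0(0) = a_0 = 2
y_1 = S_1(0) = a_1 = -1
y_2 = S_2(0) = a_2 = 3
y_3 = S_3(0) = a_3 = 1
y_4 = S_4(0) = a_4 = 3
y_5 = S_4(2) = -4
t_q=4 is in segment 1 (τ=1); S_1(τ)=6521/3876

y_0=2 y_1=-1 y_2=3 y_3=1 y_4=3 y_5=-4
S(4) = 6521/3876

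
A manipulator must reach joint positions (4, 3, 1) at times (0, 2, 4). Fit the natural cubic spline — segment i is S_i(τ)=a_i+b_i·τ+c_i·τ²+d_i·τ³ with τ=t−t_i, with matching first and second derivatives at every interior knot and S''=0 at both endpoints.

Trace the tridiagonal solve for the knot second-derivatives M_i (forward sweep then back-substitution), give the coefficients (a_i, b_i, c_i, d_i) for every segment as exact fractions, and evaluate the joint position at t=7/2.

Δ: Δ0=-1/2, Δ1=-1
row 1: diag=8, rhs=-3; c'=1/4, d'=-3/8
back: M1=-3/8
M: M0=0, M1=-3/8, M2=0
seg 0: a=4, c=M0/2=0, d=(M1−M0)/(6·2)=-1/32, b=Δ0−h0·(2M0+M1)/6=-3/8
seg 1: a=3, c=M1/2=-3/16, d=(M2−M1)/(6·2)=1/32, b=Δ1−h1·(2M1+M2)/6=-3/4
t_q=7/2 → seg 1, τ=3/2; S=3+-3/4·τ+-3/16·τ²+1/32·τ³=399/256

  seg 0: a=4 b=-3/8 c=0 d=-1/32
  seg 1: a=3 b=-3/4 c=-3/16 d=1/32
S(7/2) = 399/256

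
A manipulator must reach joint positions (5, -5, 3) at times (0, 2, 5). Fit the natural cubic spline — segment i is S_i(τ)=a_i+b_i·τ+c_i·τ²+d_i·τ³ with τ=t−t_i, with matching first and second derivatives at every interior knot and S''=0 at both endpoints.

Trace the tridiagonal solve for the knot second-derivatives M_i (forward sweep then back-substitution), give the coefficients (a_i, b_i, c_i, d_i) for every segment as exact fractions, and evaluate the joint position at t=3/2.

  seg 0: a=5 b=-98/15 c=0 d=23/60
  seg 1: a=-5 b=-29/15 c=23/10 d=-23/90
S(3/2) = -561/160

Δ: Δ0=-5, Δ1=8/3
row 1: diag=10, rhs=46; c'=3/10, d'=23/5
back: M1=23/5
M: M0=0, M1=23/5, M2=0
seg 0: a=5, c=M0/2=0, d=(M1−M0)/(6·2)=23/60, b=Δ0−h0·(2M0+M1)/6=-98/15
seg 1: a=-5, c=M1/2=23/10, d=(M2−M1)/(6·3)=-23/90, b=Δ1−h1·(2M1+M2)/6=-29/15
t_q=3/2 → seg 0, τ=3/2; S=5+-98/15·τ+0·τ²+23/60·τ³=-561/160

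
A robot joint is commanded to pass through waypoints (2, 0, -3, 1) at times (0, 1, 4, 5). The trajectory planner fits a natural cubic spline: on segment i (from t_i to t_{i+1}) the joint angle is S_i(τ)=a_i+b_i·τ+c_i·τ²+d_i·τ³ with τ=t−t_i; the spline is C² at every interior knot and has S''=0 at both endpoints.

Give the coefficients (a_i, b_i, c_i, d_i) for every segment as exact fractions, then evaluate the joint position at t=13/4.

Δ: Δ0=-2, Δ1=-1, Δ2=4
row 1: diag=8, rhs=6; c'=3/8, d'=3/4
row 2: denom=8−3·3/8=55/8; d'=(30−3·3/4)/(55/8)=222/55
back: M2=222/55
back: M1=3/4−3/8·222/55=-42/55
M: M0=0, M1=-42/55, M2=222/55, M3=0
seg 0: a=2, c=M0/2=0, d=(M1−M0)/(6·1)=-7/55, b=Δ0−h0·(2M0+M1)/6=-103/55
seg 1: a=0, c=M1/2=-21/55, d=(M2−M1)/(6·3)=4/15, b=Δ1−h1·(2M1+M2)/6=-124/55
seg 2: a=-3, c=M2/2=111/55, d=(M3−M2)/(6·1)=-37/55, b=Δ2−h2·(2M2+M3)/6=146/55
t_q=13/4 → seg 1, τ=9/4; S=0+-124/55·τ+-21/55·τ²+4/15·τ³=-873/220

  seg 0: a=2 b=-103/55 c=0 d=-7/55
  seg 1: a=0 b=-124/55 c=-21/55 d=4/15
  seg 2: a=-3 b=146/55 c=111/55 d=-37/55
S(13/4) = -873/220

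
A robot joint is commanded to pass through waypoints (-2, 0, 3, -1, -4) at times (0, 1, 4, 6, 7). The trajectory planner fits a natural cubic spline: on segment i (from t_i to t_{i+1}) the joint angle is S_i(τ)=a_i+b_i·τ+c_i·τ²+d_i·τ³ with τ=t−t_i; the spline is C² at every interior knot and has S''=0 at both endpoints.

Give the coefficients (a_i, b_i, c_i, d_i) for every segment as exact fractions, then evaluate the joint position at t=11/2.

Δ: Δ0=2, Δ1=1, Δ2=-2, Δ3=-3
row 1: diag=8, rhs=-6; c'=3/8, d'=-3/4
row 2: denom=10−3·3/8=71/8; d'=(-18−3·-3/4)/(71/8)=-126/71
row 3: denom=6−2·16/71=394/71; d'=(-6−2·-126/71)/(394/71)=-87/197
back: M3=-87/197
back: M2=-126/71−16/71·-87/197=-330/197
back: M1=-3/4−3/8·-330/197=-24/197
M: M0=0, M1=-24/197, M2=-330/197, M3=-87/197, M4=0
seg 0: a=-2, c=M0/2=0, d=(M1−M0)/(6·1)=-4/197, b=Δ0−h0·(2M0+M1)/6=398/197
seg 1: a=0, c=M1/2=-12/197, d=(M2−M1)/(6·3)=-17/197, b=Δ1−h1·(2M1+M2)/6=386/197
seg 2: a=3, c=M2/2=-165/197, d=(M3−M2)/(6·2)=81/788, b=Δ2−h2·(2M2+M3)/6=-145/197
seg 3: a=-1, c=M3/2=-87/394, d=(M4−M3)/(6·1)=29/394, b=Δ3−h3·(2M3+M4)/6=-562/197
t_q=11/2 → seg 2, τ=3/2; S=3+-145/197·τ+-165/197·τ²+81/788·τ³=2259/6304

  seg 0: a=-2 b=398/197 c=0 d=-4/197
  seg 1: a=0 b=386/197 c=-12/197 d=-17/197
  seg 2: a=3 b=-145/197 c=-165/197 d=81/788
  seg 3: a=-1 b=-562/197 c=-87/394 d=29/394
S(11/2) = 2259/6304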